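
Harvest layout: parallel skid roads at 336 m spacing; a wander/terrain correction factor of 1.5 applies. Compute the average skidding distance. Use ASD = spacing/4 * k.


Formula: ASD = (spacing / 4) * correction
Uncorrected distance = spacing / 4 = 336 / 4 = 84 m
ASD = 84 * 1.5 = 126 m

126


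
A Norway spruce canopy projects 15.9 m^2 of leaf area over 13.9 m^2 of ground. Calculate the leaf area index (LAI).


Formula: LAI = total leaf area / ground area  (dimensionless)
LAI = 15.9 m^2 / 13.9 m^2
LAI = 1.14

1.14


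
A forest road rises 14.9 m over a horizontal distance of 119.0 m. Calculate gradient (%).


Formula: Gradient = rise / run * 100
Gradient = 14.9 / 119.0 * 100 = 12.5%

12.5


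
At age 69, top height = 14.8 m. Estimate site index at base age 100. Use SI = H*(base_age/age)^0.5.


Formula: SI = H_dom * (base_age / age)^0.5
Age ratio = 100 / 69 = 1.44928
sqrt(age_ratio) = 1.20386
SI = 14.8 * 1.20386 = 17.8 m

17.8


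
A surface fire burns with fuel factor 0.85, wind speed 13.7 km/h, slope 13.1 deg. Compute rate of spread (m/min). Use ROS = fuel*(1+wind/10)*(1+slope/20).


Formula: ROS = fuel * (1 + wind/10) * (1 + slope/20)
Wind factor = 1 + 13.7/10 = 2.37
Slope factor = 1 + 13.1/20 = 1.655
ROS = 0.85 * 2.37 * 1.655 = 3.33 m/min

3.33


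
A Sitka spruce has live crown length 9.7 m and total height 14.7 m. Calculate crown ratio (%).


Formula: Crown Ratio = (Crown Length / Total Height) * 100
CR = (9.7 m / 14.7 m) * 100
CR = 0.6599 * 100 = 66.0%

66.0


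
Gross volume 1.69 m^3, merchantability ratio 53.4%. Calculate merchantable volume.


Formula: MV = V_total * (merchantable_pct / 100)
Merchantable fraction = 53.4% / 100 = 0.534
MV = 1.69 m^3 * 0.534 = 0.902 m^3

0.902


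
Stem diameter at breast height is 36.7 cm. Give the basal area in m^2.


Formula: BA = pi * (DBH/2)^2 / 10000  (cm^2 to m^2)
Radius = DBH/2 = 36.7/2 = 18.35 cm
BA = pi * 18.35^2 / 10000
   = 1057.8449 cm^2 / 10000
   = 0.1058 m^2

0.1058


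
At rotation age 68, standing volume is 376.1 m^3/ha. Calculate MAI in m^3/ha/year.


Formula: MAI = Total Volume / Stand Age
MAI = 376.1 m^3/ha / 68 years
MAI = 5.53 m^3/ha/year

5.53


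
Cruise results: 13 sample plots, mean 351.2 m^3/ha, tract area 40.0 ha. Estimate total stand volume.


Formula: Total Volume = Mean Volume per ha * Total Area
Total Volume = 351.2 m^3/ha * 40.0 ha
Total Volume = 14048 m^3

14048


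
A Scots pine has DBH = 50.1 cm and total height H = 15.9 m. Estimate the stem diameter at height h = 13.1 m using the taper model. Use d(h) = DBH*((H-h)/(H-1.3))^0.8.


Taper: d(h) = DBH * ((H - h) / (H - 1.3))^0.8
Numerator = H - h = 15.9 - 13.1 = 2.8 m
Denominator = H - 1.3 = 15.9 - 1.3 = 14.6 m
Ratio = 2.8 / 14.6 = 0.19178
d = 50.1 * 0.19178^0.8 = 13.4 cm

13.4


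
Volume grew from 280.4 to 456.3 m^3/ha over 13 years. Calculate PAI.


Formula: PAI = (V_T2 - V_T1) / (T2 - T1)
Volume increment = 456.3 - 280.4 = 175.9 m^3/ha
PAI = 175.9 / 13 = 13.53 m^3/ha/year

13.53


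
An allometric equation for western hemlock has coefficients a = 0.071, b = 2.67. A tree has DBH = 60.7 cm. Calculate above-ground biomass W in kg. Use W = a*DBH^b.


Formula: W = a * DBH^b  (allometric power law)
DBH^b = 60.7^2.67 = 57691.7623
W = 0.071 * 57691.7623 = 4096.1 kg

4096.1


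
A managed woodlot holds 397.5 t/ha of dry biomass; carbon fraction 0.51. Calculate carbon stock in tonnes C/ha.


Formula: Carbon Stock = Biomass * Carbon Fraction
C = 397.5 t/ha * 0.51
C = 202.7 t C/ha

202.7


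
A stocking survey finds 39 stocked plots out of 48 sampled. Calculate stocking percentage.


Formula: Stocking % = stocked plots / total plots * 100
Stocking = 39 / 48 * 100
Stocking = 0.8125 * 100 = 81.3%

81.3


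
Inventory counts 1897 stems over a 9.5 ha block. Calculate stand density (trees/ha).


Formula: Stand Density = N_trees / Area_ha
Density = 1897 trees / 9.5 ha
Density = 200 trees/ha

200


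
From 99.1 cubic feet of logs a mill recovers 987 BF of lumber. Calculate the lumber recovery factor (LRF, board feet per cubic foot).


Formula: LRF = Lumber Output (BF) / Log Input (ft^3)
LRF = 987 BF / 99.1 ft^3
LRF = 9.96 BF/ft^3

9.96


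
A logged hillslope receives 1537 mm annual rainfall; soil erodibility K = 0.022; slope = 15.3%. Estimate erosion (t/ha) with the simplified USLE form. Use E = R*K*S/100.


Formula: E = R * K * S / 100  (simplified USLE)
R * K = 1537 * 0.022 = 33.814
E = 33.814 * 15.3 / 100 = 5.17 t/ha

5.17


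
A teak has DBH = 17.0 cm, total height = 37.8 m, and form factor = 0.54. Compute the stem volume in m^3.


Formula: V = pi * (DBH/200)^2 * H * ff
Radius = DBH/200 = 17.0/200 = 0.085 m
Radius^2 = 0.085^2 = 0.007225 m^2
V = pi * 0.007225 * 37.8 * 0.54
V = 0.463 m^3

0.463


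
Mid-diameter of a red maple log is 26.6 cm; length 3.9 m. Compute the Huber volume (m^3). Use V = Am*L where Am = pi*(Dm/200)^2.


Huber: V = Am * L,  Am = pi*(Dm/200)^2
Am = pi*(26.6/200)^2 = 0.055572 m^2
V = 0.055572*3.9 = 0.2167 m^3

0.2167


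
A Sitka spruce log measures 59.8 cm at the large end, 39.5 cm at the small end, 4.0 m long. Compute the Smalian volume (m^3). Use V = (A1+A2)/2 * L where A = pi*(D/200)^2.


Smalian: V = (A1 + A2)/2 * L,  A = pi*(D/200)^2
A1 = pi*(59.8/200)^2 = 0.280862 m^2
A2 = pi*(39.5/200)^2 = 0.122542 m^2
V = (0.280862+0.122542)/2*4.0 = 0.8068 m^3

0.8068


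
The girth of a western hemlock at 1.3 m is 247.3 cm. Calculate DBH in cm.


Formula: DBH = C / pi
DBH = 247.3 / pi
pi = 3.14159...
DBH = 78.7 cm

78.7


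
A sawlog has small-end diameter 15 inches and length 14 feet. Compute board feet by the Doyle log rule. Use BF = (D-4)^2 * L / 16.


Doyle: BF = (D - 4)^2 * L / 16
Adjusted diameter = 15 - 4 = 11 in
(D-4)^2 = 11^2 = 121
BF = 121 * 14 / 16 = 106 BF

106


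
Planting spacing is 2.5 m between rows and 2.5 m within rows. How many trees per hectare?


Formula: TPH = 10000 m^2/ha / (spacing_x * spacing_y)
Area per tree = 2.5 m * 2.5 m = 6.25 m^2
TPH = 10000 / 6.25 = 1600 trees/ha

1600


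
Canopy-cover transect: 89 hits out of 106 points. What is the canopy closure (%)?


Formula: Canopy closure = covered points / total points * 100
Closure = 89 / 106 * 100
Closure = 0.8396 * 100 = 84.0%

84.0


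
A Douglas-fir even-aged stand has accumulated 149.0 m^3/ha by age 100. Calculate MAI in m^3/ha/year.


Formula: MAI = Total Volume / Stand Age
MAI = 149.0 m^3/ha / 100 years
MAI = 1.49 m^3/ha/year

1.49


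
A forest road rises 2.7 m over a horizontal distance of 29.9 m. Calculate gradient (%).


Formula: Gradient = rise / run * 100
Gradient = 2.7 / 29.9 * 100 = 9.0%

9.0


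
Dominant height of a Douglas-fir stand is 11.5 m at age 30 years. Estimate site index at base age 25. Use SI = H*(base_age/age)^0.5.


Formula: SI = H_dom * (base_age / age)^0.5
Age ratio = 25 / 30 = 0.83333
sqrt(age_ratio) = 0.91287
SI = 11.5 * 0.91287 = 10.5 m

10.5


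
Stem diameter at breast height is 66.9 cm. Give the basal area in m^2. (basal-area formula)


Formula: BA = pi * (DBH/2)^2 / 10000  (cm^2 to m^2)
Radius = DBH/2 = 66.9/2 = 33.45 cm
BA = pi * 33.45^2 / 10000
   = 3515.1359 cm^2 / 10000
   = 0.3515 m^2

0.3515


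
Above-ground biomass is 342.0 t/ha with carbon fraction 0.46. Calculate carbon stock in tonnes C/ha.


Formula: Carbon Stock = Biomass * Carbon Fraction
C = 342.0 t/ha * 0.46
C = 157.3 t C/ha

157.3


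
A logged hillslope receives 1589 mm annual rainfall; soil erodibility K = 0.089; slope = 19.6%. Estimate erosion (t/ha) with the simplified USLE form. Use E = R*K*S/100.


Formula: E = R * K * S / 100  (simplified USLE)
R * K = 1589 * 0.089 = 141.421
E = 141.421 * 19.6 / 100 = 27.72 t/ha

27.72


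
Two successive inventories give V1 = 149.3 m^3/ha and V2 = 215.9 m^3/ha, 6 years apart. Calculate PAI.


Formula: PAI = (V_T2 - V_T1) / (T2 - T1)
Volume increment = 215.9 - 149.3 = 66.6 m^3/ha
PAI = 66.6 / 6 = 11.1 m^3/ha/year

11.1


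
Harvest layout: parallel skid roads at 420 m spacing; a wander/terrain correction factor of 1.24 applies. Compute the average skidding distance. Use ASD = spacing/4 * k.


Formula: ASD = (spacing / 4) * correction
Uncorrected distance = spacing / 4 = 420 / 4 = 105 m
ASD = 105 * 1.24 = 130 m

130


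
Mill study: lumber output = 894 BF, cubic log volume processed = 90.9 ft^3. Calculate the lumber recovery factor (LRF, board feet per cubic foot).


Formula: LRF = Lumber Output (BF) / Log Input (ft^3)
LRF = 894 BF / 90.9 ft^3
LRF = 9.83 BF/ft^3

9.83


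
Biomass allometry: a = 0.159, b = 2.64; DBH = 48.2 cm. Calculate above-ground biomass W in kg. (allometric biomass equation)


Formula: W = a * DBH^b  (allometric power law)
DBH^b = 48.2^2.64 = 27748.7984
W = 0.159 * 27748.7984 = 4412.1 kg

4412.1


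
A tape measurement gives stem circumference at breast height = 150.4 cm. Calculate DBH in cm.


Formula: DBH = C / pi
DBH = 150.4 / pi
pi = 3.14159...
DBH = 47.9 cm

47.9


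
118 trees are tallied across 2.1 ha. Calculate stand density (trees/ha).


Formula: Stand Density = N_trees / Area_ha
Density = 118 trees / 2.1 ha
Density = 56 trees/ha

56


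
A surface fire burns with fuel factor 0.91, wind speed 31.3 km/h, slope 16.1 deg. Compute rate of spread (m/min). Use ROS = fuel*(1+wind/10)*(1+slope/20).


Formula: ROS = fuel * (1 + wind/10) * (1 + slope/20)
Wind factor = 1 + 31.3/10 = 4.13
Slope factor = 1 + 16.1/20 = 1.805
ROS = 0.91 * 4.13 * 1.805 = 6.78 m/min

6.78


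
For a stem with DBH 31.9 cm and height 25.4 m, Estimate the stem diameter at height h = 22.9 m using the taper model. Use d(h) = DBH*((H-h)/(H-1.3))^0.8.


Taper: d(h) = DBH * ((H - h) / (H - 1.3))^0.8
Numerator = H - h = 25.4 - 22.9 = 2.5 m
Denominator = H - 1.3 = 25.4 - 1.3 = 24.1 m
Ratio = 2.5 / 24.1 = 0.10373
d = 31.9 * 0.10373^0.8 = 5.2 cm

5.2


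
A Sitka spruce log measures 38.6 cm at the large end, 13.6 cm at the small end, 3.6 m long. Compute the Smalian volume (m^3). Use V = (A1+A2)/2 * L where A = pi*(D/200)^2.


Smalian: V = (A1 + A2)/2 * L,  A = pi*(D/200)^2
A1 = pi*(38.6/200)^2 = 0.117021 m^2
A2 = pi*(13.6/200)^2 = 0.014527 m^2
V = (0.117021+0.014527)/2*3.6 = 0.2368 m^3

0.2368


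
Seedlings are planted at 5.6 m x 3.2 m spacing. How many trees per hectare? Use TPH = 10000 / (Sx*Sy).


Formula: TPH = 10000 m^2/ha / (spacing_x * spacing_y)
Area per tree = 5.6 m * 3.2 m = 17.92 m^2
TPH = 10000 / 17.92 = 558 trees/ha

558


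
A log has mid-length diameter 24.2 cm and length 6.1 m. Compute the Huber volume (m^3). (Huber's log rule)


Huber: V = Am * L,  Am = pi*(Dm/200)^2
Am = pi*(24.2/200)^2 = 0.045996 m^2
V = 0.045996*6.1 = 0.2806 m^3

0.2806


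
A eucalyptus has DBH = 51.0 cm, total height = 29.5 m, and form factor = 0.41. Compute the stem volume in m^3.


Formula: V = pi * (DBH/200)^2 * H * ff
Radius = DBH/200 = 51.0/200 = 0.255 m
Radius^2 = 0.255^2 = 0.065025 m^2
V = pi * 0.065025 * 29.5 * 0.41
V = 2.471 m^3

2.471


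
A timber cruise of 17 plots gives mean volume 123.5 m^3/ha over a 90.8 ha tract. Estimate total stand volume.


Formula: Total Volume = Mean Volume per ha * Total Area
Total Volume = 123.5 m^3/ha * 90.8 ha
Total Volume = 11214 m^3

11214


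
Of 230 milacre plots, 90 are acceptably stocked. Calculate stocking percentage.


Formula: Stocking % = stocked plots / total plots * 100
Stocking = 90 / 230 * 100
Stocking = 0.3913 * 100 = 39.1%

39.1


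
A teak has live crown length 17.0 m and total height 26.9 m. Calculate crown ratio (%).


Formula: Crown Ratio = (Crown Length / Total Height) * 100
CR = (17.0 m / 26.9 m) * 100
CR = 0.632 * 100 = 63.2%

63.2


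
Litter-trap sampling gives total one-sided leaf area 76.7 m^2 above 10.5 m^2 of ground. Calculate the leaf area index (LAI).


Formula: LAI = total leaf area / ground area  (dimensionless)
LAI = 76.7 m^2 / 10.5 m^2
LAI = 7.3

7.3


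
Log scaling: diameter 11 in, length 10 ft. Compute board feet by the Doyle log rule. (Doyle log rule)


Doyle: BF = (D - 4)^2 * L / 16
Adjusted diameter = 11 - 4 = 7 in
(D-4)^2 = 7^2 = 49
BF = 49 * 10 / 16 = 31 BF

31


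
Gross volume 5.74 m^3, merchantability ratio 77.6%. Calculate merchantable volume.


Formula: MV = V_total * (merchantable_pct / 100)
Merchantable fraction = 77.6% / 100 = 0.776
MV = 5.74 m^3 * 0.776 = 4.454 m^3

4.454


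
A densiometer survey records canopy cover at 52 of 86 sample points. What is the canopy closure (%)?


Formula: Canopy closure = covered points / total points * 100
Closure = 52 / 86 * 100
Closure = 0.6047 * 100 = 60.5%

60.5


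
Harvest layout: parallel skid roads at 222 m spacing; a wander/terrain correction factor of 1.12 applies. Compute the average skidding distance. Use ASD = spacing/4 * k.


Formula: ASD = (spacing / 4) * correction
Uncorrected distance = spacing / 4 = 222 / 4 = 55.5 m
ASD = 55.5 * 1.12 = 62 m

62


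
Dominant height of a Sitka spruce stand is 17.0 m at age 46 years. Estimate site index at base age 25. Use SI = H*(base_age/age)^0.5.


Formula: SI = H_dom * (base_age / age)^0.5
Age ratio = 25 / 46 = 0.54348
sqrt(age_ratio) = 0.73721
SI = 17.0 * 0.73721 = 12.5 m

12.5


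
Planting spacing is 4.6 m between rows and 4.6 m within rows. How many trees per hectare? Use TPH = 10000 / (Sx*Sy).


Formula: TPH = 10000 m^2/ha / (spacing_x * spacing_y)
Area per tree = 4.6 m * 4.6 m = 21.16 m^2
TPH = 10000 / 21.16 = 473 trees/ha

473


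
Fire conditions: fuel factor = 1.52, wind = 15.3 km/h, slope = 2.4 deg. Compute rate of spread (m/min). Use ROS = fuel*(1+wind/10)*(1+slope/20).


Formula: ROS = fuel * (1 + wind/10) * (1 + slope/20)
Wind factor = 1 + 15.3/10 = 2.53
Slope factor = 1 + 2.4/20 = 1.12
ROS = 1.52 * 2.53 * 1.12 = 4.31 m/min

4.31


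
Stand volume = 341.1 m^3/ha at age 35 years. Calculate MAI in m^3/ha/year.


Formula: MAI = Total Volume / Stand Age
MAI = 341.1 m^3/ha / 35 years
MAI = 9.75 m^3/ha/year

9.75


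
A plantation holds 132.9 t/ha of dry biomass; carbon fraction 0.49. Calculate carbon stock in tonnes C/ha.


Formula: Carbon Stock = Biomass * Carbon Fraction
C = 132.9 t/ha * 0.49
C = 65.1 t C/ha

65.1


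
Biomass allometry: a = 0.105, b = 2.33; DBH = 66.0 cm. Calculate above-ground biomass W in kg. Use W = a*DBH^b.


Formula: W = a * DBH^b  (allometric power law)
DBH^b = 66.0^2.33 = 17359.5063
W = 0.105 * 17359.5063 = 1822.7 kg

1822.7


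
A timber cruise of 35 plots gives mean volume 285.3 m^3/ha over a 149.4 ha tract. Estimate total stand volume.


Formula: Total Volume = Mean Volume per ha * Total Area
Total Volume = 285.3 m^3/ha * 149.4 ha
Total Volume = 42624 m^3

42624


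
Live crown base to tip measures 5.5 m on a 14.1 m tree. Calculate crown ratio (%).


Formula: Crown Ratio = (Crown Length / Total Height) * 100
CR = (5.5 m / 14.1 m) * 100
CR = 0.3901 * 100 = 39.0%

39.0


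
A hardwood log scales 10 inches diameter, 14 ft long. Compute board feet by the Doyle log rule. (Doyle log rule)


Doyle: BF = (D - 4)^2 * L / 16
Adjusted diameter = 10 - 4 = 6 in
(D-4)^2 = 6^2 = 36
BF = 36 * 14 / 16 = 32 BF

32


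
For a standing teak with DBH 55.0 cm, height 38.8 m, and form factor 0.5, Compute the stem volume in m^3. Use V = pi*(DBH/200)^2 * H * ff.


Formula: V = pi * (DBH/200)^2 * H * ff
Radius = DBH/200 = 55.0/200 = 0.275 m
Radius^2 = 0.275^2 = 0.075625 m^2
V = pi * 0.075625 * 38.8 * 0.5
V = 4.609 m^3

4.609


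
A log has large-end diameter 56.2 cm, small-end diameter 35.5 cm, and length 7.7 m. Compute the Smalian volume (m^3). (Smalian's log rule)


Smalian: V = (A1 + A2)/2 * L,  A = pi*(D/200)^2
A1 = pi*(56.2/200)^2 = 0.248063 m^2
A2 = pi*(35.5/200)^2 = 0.09898 m^2
V = (0.248063+0.09898)/2*7.7 = 1.3361 m^3

1.3361


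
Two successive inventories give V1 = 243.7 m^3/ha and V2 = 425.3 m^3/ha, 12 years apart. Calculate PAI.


Formula: PAI = (V_T2 - V_T1) / (T2 - T1)
Volume increment = 425.3 - 243.7 = 181.6 m^3/ha
PAI = 181.6 / 12 = 15.13 m^3/ha/year

15.13


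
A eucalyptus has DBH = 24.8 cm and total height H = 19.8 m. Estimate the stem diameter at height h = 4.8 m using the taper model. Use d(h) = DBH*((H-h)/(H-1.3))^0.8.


Taper: d(h) = DBH * ((H - h) / (H - 1.3))^0.8
Numerator = H - h = 19.8 - 4.8 = 15.0 m
Denominator = H - 1.3 = 19.8 - 1.3 = 18.5 m
Ratio = 15.0 / 18.5 = 0.81081
d = 24.8 * 0.81081^0.8 = 21.0 cm

21.0


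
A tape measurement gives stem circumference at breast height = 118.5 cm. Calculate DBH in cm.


Formula: DBH = C / pi
DBH = 118.5 / pi
pi = 3.14159...
DBH = 37.7 cm

37.7


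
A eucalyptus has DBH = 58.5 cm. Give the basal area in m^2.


Formula: BA = pi * (DBH/2)^2 / 10000  (cm^2 to m^2)
Radius = DBH/2 = 58.5/2 = 29.25 cm
BA = pi * 29.25^2 / 10000
   = 2687.8289 cm^2 / 10000
   = 0.2688 m^2

0.2688


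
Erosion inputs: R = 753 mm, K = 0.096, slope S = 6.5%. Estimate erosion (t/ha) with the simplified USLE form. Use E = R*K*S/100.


Formula: E = R * K * S / 100  (simplified USLE)
R * K = 753 * 0.096 = 72.288
E = 72.288 * 6.5 / 100 = 4.7 t/ha

4.7


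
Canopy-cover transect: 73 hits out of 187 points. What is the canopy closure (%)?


Formula: Canopy closure = covered points / total points * 100
Closure = 73 / 187 * 100
Closure = 0.3904 * 100 = 39.0%

39.0


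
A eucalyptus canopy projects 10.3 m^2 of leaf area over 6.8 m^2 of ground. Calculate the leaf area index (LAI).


Formula: LAI = total leaf area / ground area  (dimensionless)
LAI = 10.3 m^2 / 6.8 m^2
LAI = 1.51

1.51


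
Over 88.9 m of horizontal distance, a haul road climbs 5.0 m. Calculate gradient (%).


Formula: Gradient = rise / run * 100
Gradient = 5.0 / 88.9 * 100 = 5.6%

5.6


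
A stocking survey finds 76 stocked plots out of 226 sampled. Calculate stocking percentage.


Formula: Stocking % = stocked plots / total plots * 100
Stocking = 76 / 226 * 100
Stocking = 0.3363 * 100 = 33.6%

33.6


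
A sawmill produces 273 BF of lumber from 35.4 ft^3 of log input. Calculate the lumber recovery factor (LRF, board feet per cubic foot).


Formula: LRF = Lumber Output (BF) / Log Input (ft^3)
LRF = 273 BF / 35.4 ft^3
LRF = 7.71 BF/ft^3

7.71


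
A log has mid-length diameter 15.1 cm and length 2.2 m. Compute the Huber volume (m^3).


Huber: V = Am * L,  Am = pi*(Dm/200)^2
Am = pi*(15.1/200)^2 = 0.017908 m^2
V = 0.017908*2.2 = 0.0394 m^3

0.0394


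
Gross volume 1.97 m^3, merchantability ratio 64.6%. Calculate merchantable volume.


Formula: MV = V_total * (merchantable_pct / 100)
Merchantable fraction = 64.6% / 100 = 0.646
MV = 1.97 m^3 * 0.646 = 1.273 m^3

1.273


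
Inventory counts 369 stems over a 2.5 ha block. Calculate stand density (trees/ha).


Formula: Stand Density = N_trees / Area_ha
Density = 369 trees / 2.5 ha
Density = 148 trees/ha

148


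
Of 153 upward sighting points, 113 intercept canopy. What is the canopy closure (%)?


Formula: Canopy closure = covered points / total points * 100
Closure = 113 / 153 * 100
Closure = 0.7386 * 100 = 73.9%

73.9


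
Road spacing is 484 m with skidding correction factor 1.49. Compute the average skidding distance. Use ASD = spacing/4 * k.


Formula: ASD = (spacing / 4) * correction
Uncorrected distance = spacing / 4 = 484 / 4 = 121 m
ASD = 121 * 1.49 = 180 m

180


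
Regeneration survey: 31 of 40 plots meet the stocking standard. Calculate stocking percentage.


Formula: Stocking % = stocked plots / total plots * 100
Stocking = 31 / 40 * 100
Stocking = 0.775 * 100 = 77.5%

77.5


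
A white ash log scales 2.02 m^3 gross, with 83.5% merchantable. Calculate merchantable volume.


Formula: MV = V_total * (merchantable_pct / 100)
Merchantable fraction = 83.5% / 100 = 0.835
MV = 2.02 m^3 * 0.835 = 1.687 m^3

1.687


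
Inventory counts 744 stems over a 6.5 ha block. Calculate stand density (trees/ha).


Formula: Stand Density = N_trees / Area_ha
Density = 744 trees / 6.5 ha
Density = 114 trees/ha

114


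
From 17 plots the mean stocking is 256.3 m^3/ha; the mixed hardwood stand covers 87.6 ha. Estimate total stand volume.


Formula: Total Volume = Mean Volume per ha * Total Area
Total Volume = 256.3 m^3/ha * 87.6 ha
Total Volume = 22452 m^3

22452


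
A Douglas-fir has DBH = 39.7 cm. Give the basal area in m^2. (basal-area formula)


Formula: BA = pi * (DBH/2)^2 / 10000  (cm^2 to m^2)
Radius = DBH/2 = 39.7/2 = 19.85 cm
BA = pi * 19.85^2 / 10000
   = 1237.8582 cm^2 / 10000
   = 0.1238 m^2

0.1238


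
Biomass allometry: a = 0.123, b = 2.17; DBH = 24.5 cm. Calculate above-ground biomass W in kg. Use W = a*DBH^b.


Formula: W = a * DBH^b  (allometric power law)
DBH^b = 24.5^2.17 = 1033.9283
W = 0.123 * 1033.9283 = 127.2 kg

127.2


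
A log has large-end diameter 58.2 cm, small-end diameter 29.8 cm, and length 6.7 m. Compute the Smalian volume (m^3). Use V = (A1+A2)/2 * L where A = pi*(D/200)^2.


Smalian: V = (A1 + A2)/2 * L,  A = pi*(D/200)^2
A1 = pi*(58.2/200)^2 = 0.266033 m^2
A2 = pi*(29.8/200)^2 = 0.069746 m^2
V = (0.266033+0.069746)/2*6.7 = 1.1249 m^3

1.1249


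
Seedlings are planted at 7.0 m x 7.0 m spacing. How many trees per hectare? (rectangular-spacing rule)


Formula: TPH = 10000 m^2/ha / (spacing_x * spacing_y)
Area per tree = 7.0 m * 7.0 m = 49.0 m^2
TPH = 10000 / 49.0 = 204 trees/ha

204


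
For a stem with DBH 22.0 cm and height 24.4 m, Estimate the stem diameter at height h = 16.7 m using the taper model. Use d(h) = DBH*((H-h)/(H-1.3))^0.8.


Taper: d(h) = DBH * ((H - h) / (H - 1.3))^0.8
Numerator = H - h = 24.4 - 16.7 = 7.7 m
Denominator = H - 1.3 = 24.4 - 1.3 = 23.1 m
Ratio = 7.7 / 23.1 = 0.33333
d = 22.0 * 0.33333^0.8 = 9.1 cm

9.1


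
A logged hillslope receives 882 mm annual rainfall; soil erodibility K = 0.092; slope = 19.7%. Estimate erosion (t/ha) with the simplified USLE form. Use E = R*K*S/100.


Formula: E = R * K * S / 100  (simplified USLE)
R * K = 882 * 0.092 = 81.144
E = 81.144 * 19.7 / 100 = 15.99 t/ha

15.99


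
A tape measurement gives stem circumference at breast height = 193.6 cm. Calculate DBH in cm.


Formula: DBH = C / pi
DBH = 193.6 / pi
pi = 3.14159...
DBH = 61.6 cm

61.6


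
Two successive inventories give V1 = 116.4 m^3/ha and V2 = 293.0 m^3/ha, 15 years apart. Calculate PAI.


Formula: PAI = (V_T2 - V_T1) / (T2 - T1)
Volume increment = 293.0 - 116.4 = 176.6 m^3/ha
PAI = 176.6 / 15 = 11.77 m^3/ha/year

11.77


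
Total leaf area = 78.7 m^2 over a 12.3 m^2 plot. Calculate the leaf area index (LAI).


Formula: LAI = total leaf area / ground area  (dimensionless)
LAI = 78.7 m^2 / 12.3 m^2
LAI = 6.4

6.4


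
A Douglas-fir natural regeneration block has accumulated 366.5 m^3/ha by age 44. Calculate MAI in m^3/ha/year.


Formula: MAI = Total Volume / Stand Age
MAI = 366.5 m^3/ha / 44 years
MAI = 8.33 m^3/ha/year

8.33


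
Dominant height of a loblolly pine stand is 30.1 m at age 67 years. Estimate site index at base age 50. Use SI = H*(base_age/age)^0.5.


Formula: SI = H_dom * (base_age / age)^0.5
Age ratio = 50 / 67 = 0.74627
sqrt(age_ratio) = 0.86387
SI = 30.1 * 0.86387 = 26.0 m

26.0


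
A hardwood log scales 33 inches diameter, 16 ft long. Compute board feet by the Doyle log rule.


Doyle: BF = (D - 4)^2 * L / 16
Adjusted diameter = 33 - 4 = 29 in
(D-4)^2 = 29^2 = 841
BF = 841 * 16 / 16 = 841 BF

841


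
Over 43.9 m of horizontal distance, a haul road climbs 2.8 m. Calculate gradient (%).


Formula: Gradient = rise / run * 100
Gradient = 2.8 / 43.9 * 100 = 6.4%

6.4


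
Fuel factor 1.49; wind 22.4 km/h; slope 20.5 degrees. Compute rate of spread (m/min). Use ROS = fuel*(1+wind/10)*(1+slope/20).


Formula: ROS = fuel * (1 + wind/10) * (1 + slope/20)
Wind factor = 1 + 22.4/10 = 3.24
Slope factor = 1 + 20.5/20 = 2.025
ROS = 1.49 * 3.24 * 2.025 = 9.78 m/min

9.78


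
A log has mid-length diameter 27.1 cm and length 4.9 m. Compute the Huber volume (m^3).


Huber: V = Am * L,  Am = pi*(Dm/200)^2
Am = pi*(27.1/200)^2 = 0.05768 m^2
V = 0.05768*4.9 = 0.2826 m^3

0.2826


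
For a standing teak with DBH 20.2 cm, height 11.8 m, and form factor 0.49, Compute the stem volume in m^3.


Formula: V = pi * (DBH/200)^2 * H * ff
Radius = DBH/200 = 20.2/200 = 0.101 m
Radius^2 = 0.101^2 = 0.010201 m^2
V = pi * 0.010201 * 11.8 * 0.49
V = 0.185 m^3

0.185


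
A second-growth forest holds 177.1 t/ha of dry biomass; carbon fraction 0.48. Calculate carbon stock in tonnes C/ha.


Formula: Carbon Stock = Biomass * Carbon Fraction
C = 177.1 t/ha * 0.48
C = 85.0 t C/ha

85.0


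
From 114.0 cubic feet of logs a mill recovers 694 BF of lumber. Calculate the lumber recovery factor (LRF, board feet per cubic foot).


Formula: LRF = Lumber Output (BF) / Log Input (ft^3)
LRF = 694 BF / 114.0 ft^3
LRF = 6.09 BF/ft^3

6.09


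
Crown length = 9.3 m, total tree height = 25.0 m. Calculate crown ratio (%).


Formula: Crown Ratio = (Crown Length / Total Height) * 100
CR = (9.3 m / 25.0 m) * 100
CR = 0.372 * 100 = 37.2%

37.2


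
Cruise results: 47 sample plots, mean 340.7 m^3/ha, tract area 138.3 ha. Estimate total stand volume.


Formula: Total Volume = Mean Volume per ha * Total Area
Total Volume = 340.7 m^3/ha * 138.3 ha
Total Volume = 47119 m^3

47119


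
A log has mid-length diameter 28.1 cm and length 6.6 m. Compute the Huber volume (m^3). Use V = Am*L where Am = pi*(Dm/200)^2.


Huber: V = Am * L,  Am = pi*(Dm/200)^2
Am = pi*(28.1/200)^2 = 0.062016 m^2
V = 0.062016*6.6 = 0.4093 m^3

0.4093


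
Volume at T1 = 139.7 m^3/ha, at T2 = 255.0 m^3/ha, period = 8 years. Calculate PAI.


Formula: PAI = (V_T2 - V_T1) / (T2 - T1)
Volume increment = 255.0 - 139.7 = 115.3 m^3/ha
PAI = 115.3 / 8 = 14.41 m^3/ha/year

14.41


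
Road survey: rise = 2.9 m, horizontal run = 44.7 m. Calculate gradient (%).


Formula: Gradient = rise / run * 100
Gradient = 2.9 / 44.7 * 100 = 6.5%

6.5


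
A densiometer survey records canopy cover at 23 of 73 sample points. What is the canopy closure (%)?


Formula: Canopy closure = covered points / total points * 100
Closure = 23 / 73 * 100
Closure = 0.3151 * 100 = 31.5%

31.5


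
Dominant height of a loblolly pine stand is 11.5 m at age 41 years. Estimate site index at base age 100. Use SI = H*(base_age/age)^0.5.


Formula: SI = H_dom * (base_age / age)^0.5
Age ratio = 100 / 41 = 2.43902
sqrt(age_ratio) = 1.56174
SI = 11.5 * 1.56174 = 18.0 m

18.0


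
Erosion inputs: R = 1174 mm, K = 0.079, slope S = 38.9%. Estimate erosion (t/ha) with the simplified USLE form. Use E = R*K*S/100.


Formula: E = R * K * S / 100  (simplified USLE)
R * K = 1174 * 0.079 = 92.746
E = 92.746 * 38.9 / 100 = 36.08 t/ha

36.08


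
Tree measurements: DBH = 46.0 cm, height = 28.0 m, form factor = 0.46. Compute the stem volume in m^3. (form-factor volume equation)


Formula: V = pi * (DBH/200)^2 * H * ff
Radius = DBH/200 = 46.0/200 = 0.23 m
Radius^2 = 0.23^2 = 0.0529 m^2
V = pi * 0.0529 * 28.0 * 0.46
V = 2.141 m^3

2.141


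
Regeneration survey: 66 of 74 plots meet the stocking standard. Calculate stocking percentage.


Formula: Stocking % = stocked plots / total plots * 100
Stocking = 66 / 74 * 100
Stocking = 0.8919 * 100 = 89.2%

89.2


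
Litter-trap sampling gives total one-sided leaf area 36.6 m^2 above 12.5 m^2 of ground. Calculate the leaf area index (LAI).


Formula: LAI = total leaf area / ground area  (dimensionless)
LAI = 36.6 m^2 / 12.5 m^2
LAI = 2.93

2.93


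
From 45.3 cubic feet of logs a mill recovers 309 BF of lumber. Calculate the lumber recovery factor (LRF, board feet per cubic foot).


Formula: LRF = Lumber Output (BF) / Log Input (ft^3)
LRF = 309 BF / 45.3 ft^3
LRF = 6.82 BF/ft^3

6.82


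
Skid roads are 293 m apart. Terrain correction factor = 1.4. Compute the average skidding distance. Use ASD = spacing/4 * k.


Formula: ASD = (spacing / 4) * correction
Uncorrected distance = spacing / 4 = 293 / 4 = 73.25 m
ASD = 73.25 * 1.4 = 103 m

103


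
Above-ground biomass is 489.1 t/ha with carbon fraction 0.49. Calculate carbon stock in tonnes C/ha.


Formula: Carbon Stock = Biomass * Carbon Fraction
C = 489.1 t/ha * 0.49
C = 239.7 t C/ha

239.7


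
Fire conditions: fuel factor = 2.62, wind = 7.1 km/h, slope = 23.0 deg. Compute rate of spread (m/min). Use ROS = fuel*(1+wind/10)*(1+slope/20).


Formula: ROS = fuel * (1 + wind/10) * (1 + slope/20)
Wind factor = 1 + 7.1/10 = 1.71
Slope factor = 1 + 23.0/20 = 2.15
ROS = 2.62 * 1.71 * 2.15 = 9.63 m/min

9.63


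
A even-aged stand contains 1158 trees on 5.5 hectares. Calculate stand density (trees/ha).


Formula: Stand Density = N_trees / Area_ha
Density = 1158 trees / 5.5 ha
Density = 211 trees/ha

211


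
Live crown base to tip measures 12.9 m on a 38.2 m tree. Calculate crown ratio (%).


Formula: Crown Ratio = (Crown Length / Total Height) * 100
CR = (12.9 m / 38.2 m) * 100
CR = 0.3377 * 100 = 33.8%

33.8


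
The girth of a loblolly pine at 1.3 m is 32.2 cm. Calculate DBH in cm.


Formula: DBH = C / pi
DBH = 32.2 / pi
pi = 3.14159...
DBH = 10.2 cm

10.2


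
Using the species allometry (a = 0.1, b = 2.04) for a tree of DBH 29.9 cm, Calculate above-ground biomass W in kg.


Formula: W = a * DBH^b  (allometric power law)
DBH^b = 29.9^2.04 = 1024.1633
W = 0.1 * 1024.1633 = 102.4 kg

102.4


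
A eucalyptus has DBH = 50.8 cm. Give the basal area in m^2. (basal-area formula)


Formula: BA = pi * (DBH/2)^2 / 10000  (cm^2 to m^2)
Radius = DBH/2 = 50.8/2 = 25.4 cm
BA = pi * 25.4^2 / 10000
   = 2026.8299 cm^2 / 10000
   = 0.2027 m^2

0.2027


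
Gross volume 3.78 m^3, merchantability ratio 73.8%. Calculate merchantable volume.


Formula: MV = V_total * (merchantable_pct / 100)
Merchantable fraction = 73.8% / 100 = 0.738
MV = 3.78 m^3 * 0.738 = 2.79 m^3

2.79


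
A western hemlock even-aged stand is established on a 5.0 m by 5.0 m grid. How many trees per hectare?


Formula: TPH = 10000 m^2/ha / (spacing_x * spacing_y)
Area per tree = 5.0 m * 5.0 m = 25.0 m^2
TPH = 10000 / 25.0 = 400 trees/ha

400


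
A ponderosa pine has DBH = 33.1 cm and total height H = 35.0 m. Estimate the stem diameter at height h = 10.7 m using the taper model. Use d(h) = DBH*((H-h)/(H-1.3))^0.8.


Taper: d(h) = DBH * ((H - h) / (H - 1.3))^0.8
Numerator = H - h = 35.0 - 10.7 = 24.3 m
Denominator = H - 1.3 = 35.0 - 1.3 = 33.7 m
Ratio = 24.3 / 33.7 = 0.72107
d = 33.1 * 0.72107^0.8 = 25.5 cm

25.5


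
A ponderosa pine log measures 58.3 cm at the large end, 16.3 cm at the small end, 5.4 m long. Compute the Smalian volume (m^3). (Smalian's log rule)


Smalian: V = (A1 + A2)/2 * L,  A = pi*(D/200)^2
A1 = pi*(58.3/200)^2 = 0.266948 m^2
A2 = pi*(16.3/200)^2 = 0.020867 m^2
V = (0.266948+0.020867)/2*5.4 = 0.7771 m^3

0.7771


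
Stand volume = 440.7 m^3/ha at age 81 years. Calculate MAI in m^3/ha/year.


Formula: MAI = Total Volume / Stand Age
MAI = 440.7 m^3/ha / 81 years
MAI = 5.44 m^3/ha/year

5.44


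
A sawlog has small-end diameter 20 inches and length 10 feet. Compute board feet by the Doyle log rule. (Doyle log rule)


Doyle: BF = (D - 4)^2 * L / 16
Adjusted diameter = 20 - 4 = 16 in
(D-4)^2 = 16^2 = 256
BF = 256 * 10 / 16 = 160 BF

160


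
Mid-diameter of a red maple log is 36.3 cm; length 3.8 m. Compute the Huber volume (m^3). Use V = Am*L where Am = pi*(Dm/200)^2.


Huber: V = Am * L,  Am = pi*(Dm/200)^2
Am = pi*(36.3/200)^2 = 0.103491 m^2
V = 0.103491*3.8 = 0.3933 m^3

0.3933


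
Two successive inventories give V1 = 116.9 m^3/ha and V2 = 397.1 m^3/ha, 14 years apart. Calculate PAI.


Formula: PAI = (V_T2 - V_T1) / (T2 - T1)
Volume increment = 397.1 - 116.9 = 280.2 m^3/ha
PAI = 280.2 / 14 = 20.01 m^3/ha/year

20.01


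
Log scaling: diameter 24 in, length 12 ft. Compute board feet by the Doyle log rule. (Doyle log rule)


Doyle: BF = (D - 4)^2 * L / 16
Adjusted diameter = 24 - 4 = 20 in
(D-4)^2 = 20^2 = 400
BF = 400 * 12 / 16 = 300 BF

300


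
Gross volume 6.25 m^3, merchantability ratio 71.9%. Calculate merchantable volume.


Formula: MV = V_total * (merchantable_pct / 100)
Merchantable fraction = 71.9% / 100 = 0.719
MV = 6.25 m^3 * 0.719 = 4.494 m^3

4.494


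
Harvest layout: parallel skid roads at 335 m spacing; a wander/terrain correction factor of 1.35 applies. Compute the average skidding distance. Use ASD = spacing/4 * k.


Formula: ASD = (spacing / 4) * correction
Uncorrected distance = spacing / 4 = 335 / 4 = 83.75 m
ASD = 83.75 * 1.35 = 113 m

113


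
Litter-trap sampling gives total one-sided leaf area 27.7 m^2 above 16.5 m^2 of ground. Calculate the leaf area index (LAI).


Formula: LAI = total leaf area / ground area  (dimensionless)
LAI = 27.7 m^2 / 16.5 m^2
LAI = 1.68

1.68


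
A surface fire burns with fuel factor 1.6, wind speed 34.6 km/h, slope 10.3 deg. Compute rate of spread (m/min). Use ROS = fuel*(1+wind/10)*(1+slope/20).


Formula: ROS = fuel * (1 + wind/10) * (1 + slope/20)
Wind factor = 1 + 34.6/10 = 4.46
Slope factor = 1 + 10.3/20 = 1.515
ROS = 1.6 * 4.46 * 1.515 = 10.81 m/min

10.81


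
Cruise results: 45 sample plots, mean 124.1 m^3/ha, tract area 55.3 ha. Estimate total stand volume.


Formula: Total Volume = Mean Volume per ha * Total Area
Total Volume = 124.1 m^3/ha * 55.3 ha
Total Volume = 6863 m^3

6863


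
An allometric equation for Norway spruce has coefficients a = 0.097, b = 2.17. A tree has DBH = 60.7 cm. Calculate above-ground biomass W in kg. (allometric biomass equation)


Formula: W = a * DBH^b  (allometric power law)
DBH^b = 60.7^2.17 = 7404.9045
W = 0.097 * 7404.9045 = 718.3 kg

718.3


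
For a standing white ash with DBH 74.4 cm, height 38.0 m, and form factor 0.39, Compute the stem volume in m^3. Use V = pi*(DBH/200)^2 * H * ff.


Formula: V = pi * (DBH/200)^2 * H * ff
Radius = DBH/200 = 74.4/200 = 0.372 m
Radius^2 = 0.372^2 = 0.138384 m^2
V = pi * 0.138384 * 38.0 * 0.39
V = 6.443 m^3

6.443


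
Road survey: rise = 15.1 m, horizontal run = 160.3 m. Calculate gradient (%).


Formula: Gradient = rise / run * 100
Gradient = 15.1 / 160.3 * 100 = 9.4%

9.4


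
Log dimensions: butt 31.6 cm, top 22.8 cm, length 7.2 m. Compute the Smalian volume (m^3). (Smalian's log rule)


Smalian: V = (A1 + A2)/2 * L,  A = pi*(D/200)^2
A1 = pi*(31.6/200)^2 = 0.078427 m^2
A2 = pi*(22.8/200)^2 = 0.040828 m^2
V = (0.078427+0.040828)/2*7.2 = 0.4293 m^3

0.4293


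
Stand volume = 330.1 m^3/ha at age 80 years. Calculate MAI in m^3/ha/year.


Formula: MAI = Total Volume / Stand Age
MAI = 330.1 m^3/ha / 80 years
MAI = 4.13 m^3/ha/year

4.13


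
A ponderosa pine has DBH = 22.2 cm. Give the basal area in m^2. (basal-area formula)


Formula: BA = pi * (DBH/2)^2 / 10000  (cm^2 to m^2)
Radius = DBH/2 = 22.2/2 = 11.1 cm
BA = pi * 11.1^2 / 10000
   = 387.0756 cm^2 / 10000
   = 0.0387 m^2

0.0387


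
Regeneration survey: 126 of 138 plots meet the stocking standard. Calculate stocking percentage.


Formula: Stocking % = stocked plots / total plots * 100
Stocking = 126 / 138 * 100
Stocking = 0.913 * 100 = 91.3%

91.3


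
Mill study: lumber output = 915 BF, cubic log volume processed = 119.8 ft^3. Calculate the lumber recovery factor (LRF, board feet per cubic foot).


Formula: LRF = Lumber Output (BF) / Log Input (ft^3)
LRF = 915 BF / 119.8 ft^3
LRF = 7.64 BF/ft^3

7.64


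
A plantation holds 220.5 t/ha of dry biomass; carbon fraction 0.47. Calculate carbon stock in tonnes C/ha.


Formula: Carbon Stock = Biomass * Carbon Fraction
C = 220.5 t/ha * 0.47
C = 103.6 t C/ha

103.6


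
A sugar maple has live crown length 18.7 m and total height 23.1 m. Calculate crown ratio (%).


Formula: Crown Ratio = (Crown Length / Total Height) * 100
CR = (18.7 m / 23.1 m) * 100
CR = 0.8095 * 100 = 81.0%

81.0


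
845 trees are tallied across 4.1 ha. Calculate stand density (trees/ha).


Formula: Stand Density = N_trees / Area_ha
Density = 845 trees / 4.1 ha
Density = 206 trees/ha

206


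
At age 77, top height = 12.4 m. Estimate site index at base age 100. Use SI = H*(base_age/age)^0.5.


Formula: SI = H_dom * (base_age / age)^0.5
Age ratio = 100 / 77 = 1.2987
sqrt(age_ratio) = 1.13961
SI = 12.4 * 1.13961 = 14.1 m

14.1


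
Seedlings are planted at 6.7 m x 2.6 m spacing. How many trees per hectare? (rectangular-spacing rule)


Formula: TPH = 10000 m^2/ha / (spacing_x * spacing_y)
Area per tree = 6.7 m * 2.6 m = 17.42 m^2
TPH = 10000 / 17.42 = 574 trees/ha

574


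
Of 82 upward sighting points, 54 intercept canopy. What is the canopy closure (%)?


Formula: Canopy closure = covered points / total points * 100
Closure = 54 / 82 * 100
Closure = 0.6585 * 100 = 65.9%

65.9


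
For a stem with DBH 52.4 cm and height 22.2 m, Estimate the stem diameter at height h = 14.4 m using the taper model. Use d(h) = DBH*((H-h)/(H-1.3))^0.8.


Taper: d(h) = DBH * ((H - h) / (H - 1.3))^0.8
Numerator = H - h = 22.2 - 14.4 = 7.8 m
Denominator = H - 1.3 = 22.2 - 1.3 = 20.9 m
Ratio = 7.8 / 20.9 = 0.37321
d = 52.4 * 0.37321^0.8 = 23.8 cm

23.8


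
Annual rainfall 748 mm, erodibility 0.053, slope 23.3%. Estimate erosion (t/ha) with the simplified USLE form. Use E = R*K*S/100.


Formula: E = R * K * S / 100  (simplified USLE)
R * K = 748 * 0.053 = 39.644
E = 39.644 * 23.3 / 100 = 9.24 t/ha

9.24


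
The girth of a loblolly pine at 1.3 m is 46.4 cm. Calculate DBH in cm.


Formula: DBH = C / pi
DBH = 46.4 / pi
pi = 3.14159...
DBH = 14.8 cm

14.8


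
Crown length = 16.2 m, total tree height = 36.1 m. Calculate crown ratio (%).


Formula: Crown Ratio = (Crown Length / Total Height) * 100
CR = (16.2 m / 36.1 m) * 100
CR = 0.4488 * 100 = 44.9%

44.9


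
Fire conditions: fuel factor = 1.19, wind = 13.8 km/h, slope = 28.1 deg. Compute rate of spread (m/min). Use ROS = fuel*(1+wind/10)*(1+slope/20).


Formula: ROS = fuel * (1 + wind/10) * (1 + slope/20)
Wind factor = 1 + 13.8/10 = 2.38
Slope factor = 1 + 28.1/20 = 2.405
ROS = 1.19 * 2.38 * 2.405 = 6.81 m/min

6.81


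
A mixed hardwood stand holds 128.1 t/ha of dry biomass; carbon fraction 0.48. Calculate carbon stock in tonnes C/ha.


Formula: Carbon Stock = Biomass * Carbon Fraction
C = 128.1 t/ha * 0.48
C = 61.5 t C/ha

61.5


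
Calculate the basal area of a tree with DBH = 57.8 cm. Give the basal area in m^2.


Formula: BA = pi * (DBH/2)^2 / 10000  (cm^2 to m^2)
Radius = DBH/2 = 57.8/2 = 28.9 cm
BA = pi * 28.9^2 / 10000
   = 2623.8896 cm^2 / 10000
   = 0.2624 m^2

0.2624


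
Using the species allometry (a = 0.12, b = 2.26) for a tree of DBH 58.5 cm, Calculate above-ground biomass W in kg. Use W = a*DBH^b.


Formula: W = a * DBH^b  (allometric power law)
DBH^b = 58.5^2.26 = 9857.6242
W = 0.12 * 9857.6242 = 1182.9 kg

1182.9


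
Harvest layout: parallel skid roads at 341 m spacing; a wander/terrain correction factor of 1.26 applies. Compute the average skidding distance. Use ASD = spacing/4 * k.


Formula: ASD = (spacing / 4) * correction
Uncorrected distance = spacing / 4 = 341 / 4 = 85.25 m
ASD = 85.25 * 1.26 = 107 m

107


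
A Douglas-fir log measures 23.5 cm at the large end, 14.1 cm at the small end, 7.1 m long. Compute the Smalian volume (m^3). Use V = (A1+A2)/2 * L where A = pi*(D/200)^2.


Smalian: V = (A1 + A2)/2 * L,  A = pi*(D/200)^2
A1 = pi*(23.5/200)^2 = 0.043374 m^2
A2 = pi*(14.1/200)^2 = 0.015615 m^2
V = (0.043374+0.015615)/2*7.1 = 0.2094 m^3

0.2094


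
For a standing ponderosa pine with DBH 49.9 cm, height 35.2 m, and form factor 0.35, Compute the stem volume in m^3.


Formula: V = pi * (DBH/200)^2 * H * ff
Radius = DBH/200 = 49.9/200 = 0.2495 m
Radius^2 = 0.2495^2 = 0.06225025 m^2
V = pi * 0.06225025 * 35.2 * 0.35
V = 2.409 m^3

2.409


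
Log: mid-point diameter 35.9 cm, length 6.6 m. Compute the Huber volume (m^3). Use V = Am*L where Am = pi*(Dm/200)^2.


Huber: V = Am * L,  Am = pi*(Dm/200)^2
Am = pi*(35.9/200)^2 = 0.101223 m^2
V = 0.101223*6.6 = 0.6681 m^3

0.6681
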